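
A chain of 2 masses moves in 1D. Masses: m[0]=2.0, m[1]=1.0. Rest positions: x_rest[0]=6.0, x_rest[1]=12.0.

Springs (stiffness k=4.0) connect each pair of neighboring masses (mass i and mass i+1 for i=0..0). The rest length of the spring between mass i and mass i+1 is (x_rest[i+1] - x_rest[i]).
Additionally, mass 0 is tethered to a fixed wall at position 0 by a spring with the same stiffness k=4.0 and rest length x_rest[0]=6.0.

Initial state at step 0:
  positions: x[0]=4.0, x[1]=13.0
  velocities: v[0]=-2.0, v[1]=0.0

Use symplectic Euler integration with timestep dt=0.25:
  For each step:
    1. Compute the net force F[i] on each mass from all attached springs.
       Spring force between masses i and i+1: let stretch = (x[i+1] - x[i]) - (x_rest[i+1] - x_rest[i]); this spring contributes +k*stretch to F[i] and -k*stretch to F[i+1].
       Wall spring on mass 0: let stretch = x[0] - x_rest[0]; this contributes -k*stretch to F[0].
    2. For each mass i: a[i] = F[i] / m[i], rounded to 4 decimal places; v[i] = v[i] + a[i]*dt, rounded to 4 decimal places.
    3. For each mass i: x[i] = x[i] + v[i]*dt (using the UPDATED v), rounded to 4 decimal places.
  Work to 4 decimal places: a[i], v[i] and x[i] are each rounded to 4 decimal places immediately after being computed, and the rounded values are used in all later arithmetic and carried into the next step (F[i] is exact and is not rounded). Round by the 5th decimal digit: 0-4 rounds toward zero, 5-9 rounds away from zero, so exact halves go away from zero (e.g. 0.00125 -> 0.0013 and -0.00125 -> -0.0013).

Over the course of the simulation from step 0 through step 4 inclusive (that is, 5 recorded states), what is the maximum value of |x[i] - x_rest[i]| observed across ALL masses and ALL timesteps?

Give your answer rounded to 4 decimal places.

Answer: 3.2216

Derivation:
Step 0: x=[4.0000 13.0000] v=[-2.0000 0.0000]
Step 1: x=[4.1250 12.2500] v=[0.5000 -3.0000]
Step 2: x=[4.7500 10.9688] v=[2.5000 -5.1250]
Step 3: x=[5.5586 9.6329] v=[3.2344 -5.3438]
Step 4: x=[6.1817 8.7784] v=[2.4923 -3.4181]
Max displacement = 3.2216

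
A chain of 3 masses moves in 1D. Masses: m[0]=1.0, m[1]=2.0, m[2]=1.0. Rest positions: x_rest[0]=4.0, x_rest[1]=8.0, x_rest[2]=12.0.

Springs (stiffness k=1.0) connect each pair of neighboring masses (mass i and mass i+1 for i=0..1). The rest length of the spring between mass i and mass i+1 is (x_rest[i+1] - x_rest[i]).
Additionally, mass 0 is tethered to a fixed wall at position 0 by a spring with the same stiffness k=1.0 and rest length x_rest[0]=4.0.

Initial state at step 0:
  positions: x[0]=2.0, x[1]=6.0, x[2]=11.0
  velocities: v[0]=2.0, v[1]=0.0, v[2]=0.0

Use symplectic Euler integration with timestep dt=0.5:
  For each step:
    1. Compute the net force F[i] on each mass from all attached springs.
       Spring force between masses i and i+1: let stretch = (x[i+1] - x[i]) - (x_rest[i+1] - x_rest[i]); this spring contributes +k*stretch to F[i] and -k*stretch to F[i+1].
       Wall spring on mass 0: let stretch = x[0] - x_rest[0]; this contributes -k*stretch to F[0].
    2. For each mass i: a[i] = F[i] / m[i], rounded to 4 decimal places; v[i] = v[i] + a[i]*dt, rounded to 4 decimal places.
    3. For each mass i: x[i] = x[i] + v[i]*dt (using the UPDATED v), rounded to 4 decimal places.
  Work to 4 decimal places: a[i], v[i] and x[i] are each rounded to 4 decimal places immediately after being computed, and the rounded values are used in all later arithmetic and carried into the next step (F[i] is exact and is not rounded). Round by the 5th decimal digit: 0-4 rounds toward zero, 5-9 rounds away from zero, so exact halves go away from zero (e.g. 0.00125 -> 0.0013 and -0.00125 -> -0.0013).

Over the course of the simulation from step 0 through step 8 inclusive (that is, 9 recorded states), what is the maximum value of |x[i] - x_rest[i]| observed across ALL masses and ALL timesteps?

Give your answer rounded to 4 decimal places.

Step 0: x=[2.0000 6.0000 11.0000] v=[2.0000 0.0000 0.0000]
Step 1: x=[3.5000 6.1250 10.7500] v=[3.0000 0.2500 -0.5000]
Step 2: x=[4.7813 6.5000 10.3438] v=[2.5625 0.7500 -0.8125]
Step 3: x=[5.2969 7.1407 9.9766] v=[1.0312 1.2813 -0.7344]
Step 4: x=[4.9492 7.9054 9.9004] v=[-0.6954 1.5294 -0.1524]
Step 5: x=[4.1033 8.5500 10.3255] v=[-1.6919 1.2891 0.8501]
Step 6: x=[3.3432 8.8607 11.3067] v=[-1.5202 0.6213 1.9624]
Step 7: x=[3.1267 8.7874 12.6764] v=[-0.4331 -0.1466 2.7394]
Step 8: x=[3.5437 8.4926 14.0739] v=[0.8339 -0.5896 2.7949]
Max displacement = 2.0996

Answer: 2.0996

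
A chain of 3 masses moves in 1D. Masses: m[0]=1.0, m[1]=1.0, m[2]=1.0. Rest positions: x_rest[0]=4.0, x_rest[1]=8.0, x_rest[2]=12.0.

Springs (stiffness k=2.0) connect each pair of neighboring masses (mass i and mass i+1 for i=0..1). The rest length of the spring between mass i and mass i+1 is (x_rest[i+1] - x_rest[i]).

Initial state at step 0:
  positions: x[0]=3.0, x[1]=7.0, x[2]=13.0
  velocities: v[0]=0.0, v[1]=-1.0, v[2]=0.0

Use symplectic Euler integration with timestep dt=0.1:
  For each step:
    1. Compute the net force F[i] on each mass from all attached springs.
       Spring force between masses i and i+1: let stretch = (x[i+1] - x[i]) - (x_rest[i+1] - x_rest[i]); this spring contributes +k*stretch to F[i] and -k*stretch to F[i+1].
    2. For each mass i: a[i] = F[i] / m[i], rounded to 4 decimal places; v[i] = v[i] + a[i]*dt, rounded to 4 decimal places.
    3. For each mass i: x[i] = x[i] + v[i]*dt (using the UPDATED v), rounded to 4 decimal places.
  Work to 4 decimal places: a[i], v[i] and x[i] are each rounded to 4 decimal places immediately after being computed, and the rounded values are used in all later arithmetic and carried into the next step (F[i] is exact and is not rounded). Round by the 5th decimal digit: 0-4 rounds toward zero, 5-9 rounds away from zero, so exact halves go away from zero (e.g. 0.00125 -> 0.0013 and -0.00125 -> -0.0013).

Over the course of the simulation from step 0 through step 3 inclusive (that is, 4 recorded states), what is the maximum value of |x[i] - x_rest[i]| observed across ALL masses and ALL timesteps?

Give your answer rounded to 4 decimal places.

Step 0: x=[3.0000 7.0000 13.0000] v=[0.0000 -1.0000 0.0000]
Step 1: x=[3.0000 6.9400 12.9600] v=[0.0000 -0.6000 -0.4000]
Step 2: x=[2.9988 6.9216 12.8796] v=[-0.0120 -0.1840 -0.8040]
Step 3: x=[2.9961 6.9439 12.7600] v=[-0.0274 0.2230 -1.1956]
Max displacement = 1.0784

Answer: 1.0784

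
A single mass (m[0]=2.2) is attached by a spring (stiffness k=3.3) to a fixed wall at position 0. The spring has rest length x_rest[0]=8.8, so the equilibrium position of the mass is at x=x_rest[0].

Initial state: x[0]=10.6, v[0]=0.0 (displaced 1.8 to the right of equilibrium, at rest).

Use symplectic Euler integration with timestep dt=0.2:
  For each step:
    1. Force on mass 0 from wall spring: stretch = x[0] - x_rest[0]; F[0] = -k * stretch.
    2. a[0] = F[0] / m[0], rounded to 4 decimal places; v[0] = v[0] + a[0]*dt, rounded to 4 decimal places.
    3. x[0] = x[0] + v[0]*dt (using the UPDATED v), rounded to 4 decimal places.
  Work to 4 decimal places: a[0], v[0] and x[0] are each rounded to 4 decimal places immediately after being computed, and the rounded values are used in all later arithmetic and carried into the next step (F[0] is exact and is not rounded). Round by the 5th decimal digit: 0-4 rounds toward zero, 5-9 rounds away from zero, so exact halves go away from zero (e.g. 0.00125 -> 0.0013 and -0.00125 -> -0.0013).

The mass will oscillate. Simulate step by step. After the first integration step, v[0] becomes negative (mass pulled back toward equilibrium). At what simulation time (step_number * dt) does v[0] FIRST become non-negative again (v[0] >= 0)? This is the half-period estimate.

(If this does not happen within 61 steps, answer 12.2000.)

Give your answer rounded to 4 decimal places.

Step 0: x=[10.6000] v=[0.0000]
Step 1: x=[10.4920] v=[-0.5400]
Step 2: x=[10.2825] v=[-1.0476]
Step 3: x=[9.9840] v=[-1.4924]
Step 4: x=[9.6145] v=[-1.8476]
Step 5: x=[9.1961] v=[-2.0920]
Step 6: x=[8.7539] v=[-2.2108]
Step 7: x=[8.3145] v=[-2.1970]
Step 8: x=[7.9042] v=[-2.0513]
Step 9: x=[7.5477] v=[-1.7826]
Step 10: x=[7.2663] v=[-1.4069]
Step 11: x=[7.0769] v=[-0.9468]
Step 12: x=[6.9909] v=[-0.4299]
Step 13: x=[7.0135] v=[0.1128]
First v>=0 after going negative at step 13, time=2.6000

Answer: 2.6000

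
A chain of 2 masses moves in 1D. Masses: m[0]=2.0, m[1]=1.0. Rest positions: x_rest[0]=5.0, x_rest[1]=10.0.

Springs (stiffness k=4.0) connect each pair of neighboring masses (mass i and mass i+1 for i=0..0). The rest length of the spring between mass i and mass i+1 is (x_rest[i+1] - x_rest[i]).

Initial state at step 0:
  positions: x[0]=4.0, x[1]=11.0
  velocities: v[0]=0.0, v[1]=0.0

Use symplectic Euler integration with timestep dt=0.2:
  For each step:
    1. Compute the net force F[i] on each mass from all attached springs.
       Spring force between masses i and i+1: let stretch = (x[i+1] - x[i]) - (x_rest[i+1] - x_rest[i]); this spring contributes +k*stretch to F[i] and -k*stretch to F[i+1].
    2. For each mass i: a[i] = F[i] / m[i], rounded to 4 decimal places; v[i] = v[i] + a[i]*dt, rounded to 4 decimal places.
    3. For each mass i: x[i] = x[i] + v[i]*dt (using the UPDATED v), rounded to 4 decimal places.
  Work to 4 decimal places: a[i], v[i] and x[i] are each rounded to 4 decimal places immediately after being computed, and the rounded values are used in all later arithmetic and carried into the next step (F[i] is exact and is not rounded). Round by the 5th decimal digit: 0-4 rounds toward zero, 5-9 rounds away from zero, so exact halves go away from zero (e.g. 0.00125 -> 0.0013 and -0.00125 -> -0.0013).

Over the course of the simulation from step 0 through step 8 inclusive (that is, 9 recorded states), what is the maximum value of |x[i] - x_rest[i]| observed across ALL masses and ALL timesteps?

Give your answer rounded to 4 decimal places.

Answer: 1.7047

Derivation:
Step 0: x=[4.0000 11.0000] v=[0.0000 0.0000]
Step 1: x=[4.1600 10.6800] v=[0.8000 -1.6000]
Step 2: x=[4.4416 10.1168] v=[1.4080 -2.8160]
Step 3: x=[4.7772 9.4456] v=[1.6781 -3.3562]
Step 4: x=[5.0863 8.8274] v=[1.5455 -3.0909]
Step 5: x=[5.2947 8.4106] v=[1.0419 -2.0838]
Step 6: x=[5.3524 8.2953] v=[0.2883 -0.5765]
Step 7: x=[5.2455 8.5091] v=[-0.5345 1.0692]
Step 8: x=[4.9997 9.0008] v=[-1.2291 2.4583]
Max displacement = 1.7047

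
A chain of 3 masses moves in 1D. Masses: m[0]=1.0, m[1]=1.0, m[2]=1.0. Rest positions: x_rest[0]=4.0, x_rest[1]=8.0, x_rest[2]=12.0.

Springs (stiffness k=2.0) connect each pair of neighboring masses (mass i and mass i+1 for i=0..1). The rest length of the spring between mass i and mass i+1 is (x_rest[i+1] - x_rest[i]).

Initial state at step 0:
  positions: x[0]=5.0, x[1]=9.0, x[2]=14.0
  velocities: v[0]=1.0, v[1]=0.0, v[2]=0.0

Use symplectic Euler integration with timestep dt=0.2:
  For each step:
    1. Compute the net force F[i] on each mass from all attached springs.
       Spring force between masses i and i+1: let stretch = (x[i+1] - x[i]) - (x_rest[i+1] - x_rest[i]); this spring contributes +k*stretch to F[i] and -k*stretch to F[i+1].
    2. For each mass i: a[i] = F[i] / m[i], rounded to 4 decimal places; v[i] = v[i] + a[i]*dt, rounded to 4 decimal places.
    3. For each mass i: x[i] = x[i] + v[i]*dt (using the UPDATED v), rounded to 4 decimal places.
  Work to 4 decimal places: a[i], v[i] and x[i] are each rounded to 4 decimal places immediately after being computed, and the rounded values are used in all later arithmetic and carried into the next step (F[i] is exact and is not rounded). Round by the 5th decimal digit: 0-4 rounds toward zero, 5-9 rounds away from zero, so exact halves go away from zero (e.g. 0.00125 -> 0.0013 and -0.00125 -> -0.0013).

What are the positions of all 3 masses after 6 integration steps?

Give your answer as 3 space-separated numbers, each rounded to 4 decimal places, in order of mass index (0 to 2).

Answer: 6.0646 10.0521 13.0832

Derivation:
Step 0: x=[5.0000 9.0000 14.0000] v=[1.0000 0.0000 0.0000]
Step 1: x=[5.2000 9.0800 13.9200] v=[1.0000 0.4000 -0.4000]
Step 2: x=[5.3904 9.2368 13.7728] v=[0.9520 0.7840 -0.7360]
Step 3: x=[5.5685 9.4488 13.5827] v=[0.8906 1.0598 -0.9504]
Step 4: x=[5.7370 9.6810 13.3819] v=[0.8427 1.1612 -1.0040]
Step 5: x=[5.9011 9.8938 13.2050] v=[0.8203 1.0640 -0.8844]
Step 6: x=[6.0646 10.0521 13.0832] v=[0.8174 0.7914 -0.6089]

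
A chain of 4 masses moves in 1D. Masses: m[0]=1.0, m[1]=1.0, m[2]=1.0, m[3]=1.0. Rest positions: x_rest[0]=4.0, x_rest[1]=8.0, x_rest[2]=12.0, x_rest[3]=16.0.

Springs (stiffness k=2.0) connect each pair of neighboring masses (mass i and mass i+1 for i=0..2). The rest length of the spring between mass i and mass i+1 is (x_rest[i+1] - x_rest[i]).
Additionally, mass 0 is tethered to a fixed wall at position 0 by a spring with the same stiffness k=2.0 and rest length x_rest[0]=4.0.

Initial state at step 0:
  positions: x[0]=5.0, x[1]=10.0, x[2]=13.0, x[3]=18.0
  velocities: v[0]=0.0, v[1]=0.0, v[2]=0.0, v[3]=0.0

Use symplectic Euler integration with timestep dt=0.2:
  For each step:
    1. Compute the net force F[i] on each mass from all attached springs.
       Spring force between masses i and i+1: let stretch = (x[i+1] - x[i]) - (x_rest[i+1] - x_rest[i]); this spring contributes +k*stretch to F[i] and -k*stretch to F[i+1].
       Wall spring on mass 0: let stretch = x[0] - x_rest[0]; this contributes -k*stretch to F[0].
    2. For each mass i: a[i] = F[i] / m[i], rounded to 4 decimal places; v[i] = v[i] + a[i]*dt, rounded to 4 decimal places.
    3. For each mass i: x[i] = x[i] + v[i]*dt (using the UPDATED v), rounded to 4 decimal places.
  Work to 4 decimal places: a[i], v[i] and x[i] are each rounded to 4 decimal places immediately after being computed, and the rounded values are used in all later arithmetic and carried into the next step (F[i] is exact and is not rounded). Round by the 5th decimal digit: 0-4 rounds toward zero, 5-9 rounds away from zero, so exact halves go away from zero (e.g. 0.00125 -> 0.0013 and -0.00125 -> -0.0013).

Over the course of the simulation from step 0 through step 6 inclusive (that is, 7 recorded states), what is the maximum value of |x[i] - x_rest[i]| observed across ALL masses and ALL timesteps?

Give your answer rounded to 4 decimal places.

Step 0: x=[5.0000 10.0000 13.0000 18.0000] v=[0.0000 0.0000 0.0000 0.0000]
Step 1: x=[5.0000 9.8400 13.1600 17.9200] v=[0.0000 -0.8000 0.8000 -0.4000]
Step 2: x=[4.9872 9.5584 13.4352 17.7792] v=[-0.0640 -1.4080 1.3760 -0.7040]
Step 3: x=[4.9411 9.2212 13.7478 17.6109] v=[-0.2304 -1.6858 1.5629 -0.8416]
Step 4: x=[4.8421 8.9038 14.0073 17.4535] v=[-0.4948 -1.5872 1.2975 -0.7868]
Step 5: x=[4.6807 8.6697 14.1342 17.3404] v=[-0.8070 -1.1705 0.6346 -0.5653]
Step 6: x=[4.4640 8.5536 14.0805 17.2908] v=[-1.0837 -0.5803 -0.2687 -0.2478]
Max displacement = 2.1342

Answer: 2.1342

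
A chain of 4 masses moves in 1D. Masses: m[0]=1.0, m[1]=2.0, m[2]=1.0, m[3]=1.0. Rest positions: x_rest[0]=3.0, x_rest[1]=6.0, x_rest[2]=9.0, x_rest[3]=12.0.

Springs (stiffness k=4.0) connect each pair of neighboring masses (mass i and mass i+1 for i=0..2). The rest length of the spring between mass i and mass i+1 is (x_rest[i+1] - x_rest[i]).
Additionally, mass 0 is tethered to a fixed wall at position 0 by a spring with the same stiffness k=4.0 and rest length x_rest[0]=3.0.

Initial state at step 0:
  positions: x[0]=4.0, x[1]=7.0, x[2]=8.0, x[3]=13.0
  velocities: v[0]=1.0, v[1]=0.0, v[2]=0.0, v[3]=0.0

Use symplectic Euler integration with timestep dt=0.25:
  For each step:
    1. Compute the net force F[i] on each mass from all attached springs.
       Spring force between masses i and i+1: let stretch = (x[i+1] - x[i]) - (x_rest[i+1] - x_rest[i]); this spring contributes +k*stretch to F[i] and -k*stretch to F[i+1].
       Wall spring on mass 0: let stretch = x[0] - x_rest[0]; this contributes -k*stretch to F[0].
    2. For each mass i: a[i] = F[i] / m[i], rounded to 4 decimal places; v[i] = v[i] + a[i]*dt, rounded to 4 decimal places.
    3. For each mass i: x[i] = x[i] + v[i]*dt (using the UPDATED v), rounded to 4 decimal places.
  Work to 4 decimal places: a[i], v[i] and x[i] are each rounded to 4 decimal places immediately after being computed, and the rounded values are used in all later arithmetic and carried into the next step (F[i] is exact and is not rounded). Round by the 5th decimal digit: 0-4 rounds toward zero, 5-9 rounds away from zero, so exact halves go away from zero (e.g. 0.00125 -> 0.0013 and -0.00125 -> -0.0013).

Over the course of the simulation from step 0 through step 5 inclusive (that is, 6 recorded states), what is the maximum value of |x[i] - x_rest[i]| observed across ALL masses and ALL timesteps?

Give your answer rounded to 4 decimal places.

Answer: 2.0469

Derivation:
Step 0: x=[4.0000 7.0000 8.0000 13.0000] v=[1.0000 0.0000 0.0000 0.0000]
Step 1: x=[4.0000 6.7500 9.0000 12.5000] v=[0.0000 -1.0000 4.0000 -2.0000]
Step 2: x=[3.6875 6.4375 10.3125 11.8750] v=[-1.2500 -1.2500 5.2500 -2.5000]
Step 3: x=[3.1406 6.2656 11.0469 11.6094] v=[-2.1875 -0.6875 2.9375 -1.0625]
Step 4: x=[2.5898 6.3008 10.7266 11.9532] v=[-2.2031 0.1407 -1.2813 1.3750]
Step 5: x=[2.3193 6.4253 9.6065 12.7403] v=[-1.0819 0.4981 -4.4805 3.1484]
Max displacement = 2.0469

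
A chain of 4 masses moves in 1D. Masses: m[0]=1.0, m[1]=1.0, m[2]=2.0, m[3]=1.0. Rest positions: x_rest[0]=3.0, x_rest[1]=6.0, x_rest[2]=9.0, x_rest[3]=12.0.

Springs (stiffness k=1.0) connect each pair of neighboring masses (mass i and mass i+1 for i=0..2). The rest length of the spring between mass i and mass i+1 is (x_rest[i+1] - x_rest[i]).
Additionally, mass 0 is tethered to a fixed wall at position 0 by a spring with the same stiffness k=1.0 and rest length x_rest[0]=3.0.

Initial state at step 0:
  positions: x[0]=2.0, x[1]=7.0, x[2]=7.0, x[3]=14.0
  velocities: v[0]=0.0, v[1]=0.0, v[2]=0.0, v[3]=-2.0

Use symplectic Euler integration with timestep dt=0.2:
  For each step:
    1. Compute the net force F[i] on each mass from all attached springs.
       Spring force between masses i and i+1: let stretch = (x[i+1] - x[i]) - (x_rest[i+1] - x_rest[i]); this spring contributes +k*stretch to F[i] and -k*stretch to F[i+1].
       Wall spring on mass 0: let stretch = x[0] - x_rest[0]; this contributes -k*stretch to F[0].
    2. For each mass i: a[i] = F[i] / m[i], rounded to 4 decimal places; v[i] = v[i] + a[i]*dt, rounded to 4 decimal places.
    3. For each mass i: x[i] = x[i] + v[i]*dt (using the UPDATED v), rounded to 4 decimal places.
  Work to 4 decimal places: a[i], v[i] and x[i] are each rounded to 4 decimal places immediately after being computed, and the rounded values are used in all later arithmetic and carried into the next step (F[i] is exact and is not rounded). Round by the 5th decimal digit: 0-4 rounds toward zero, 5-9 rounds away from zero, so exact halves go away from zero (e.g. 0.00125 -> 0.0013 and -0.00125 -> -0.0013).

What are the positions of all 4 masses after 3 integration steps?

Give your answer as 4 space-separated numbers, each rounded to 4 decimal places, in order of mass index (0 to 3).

Step 0: x=[2.0000 7.0000 7.0000 14.0000] v=[0.0000 0.0000 0.0000 -2.0000]
Step 1: x=[2.1200 6.8000 7.1400 13.4400] v=[0.6000 -1.0000 0.7000 -2.8000]
Step 2: x=[2.3424 6.4264 7.3992 12.7480] v=[1.1120 -1.8680 1.2960 -3.4600]
Step 3: x=[2.6345 5.9284 7.7459 11.9620] v=[1.4603 -2.4902 1.7336 -3.9298]

Answer: 2.6345 5.9284 7.7459 11.9620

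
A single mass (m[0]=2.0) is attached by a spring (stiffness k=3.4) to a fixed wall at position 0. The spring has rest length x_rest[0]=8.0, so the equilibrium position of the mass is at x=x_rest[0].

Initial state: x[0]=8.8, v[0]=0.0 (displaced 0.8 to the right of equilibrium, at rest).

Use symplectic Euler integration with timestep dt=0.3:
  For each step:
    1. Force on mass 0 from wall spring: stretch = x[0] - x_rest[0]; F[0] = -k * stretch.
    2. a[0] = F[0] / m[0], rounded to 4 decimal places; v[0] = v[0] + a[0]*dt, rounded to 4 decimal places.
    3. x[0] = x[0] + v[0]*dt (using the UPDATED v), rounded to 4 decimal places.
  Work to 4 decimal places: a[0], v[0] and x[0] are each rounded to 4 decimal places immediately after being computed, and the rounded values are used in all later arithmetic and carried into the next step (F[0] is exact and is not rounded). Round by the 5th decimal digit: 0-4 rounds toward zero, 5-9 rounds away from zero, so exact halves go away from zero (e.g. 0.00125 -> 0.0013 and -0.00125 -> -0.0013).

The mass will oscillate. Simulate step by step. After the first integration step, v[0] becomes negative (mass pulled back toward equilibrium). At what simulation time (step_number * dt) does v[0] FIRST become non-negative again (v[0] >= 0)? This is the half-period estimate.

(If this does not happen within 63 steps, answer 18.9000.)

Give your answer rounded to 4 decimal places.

Answer: 2.4000

Derivation:
Step 0: x=[8.8000] v=[0.0000]
Step 1: x=[8.6776] v=[-0.4080]
Step 2: x=[8.4515] v=[-0.7536]
Step 3: x=[8.1563] v=[-0.9839]
Step 4: x=[7.8372] v=[-1.0636]
Step 5: x=[7.5430] v=[-0.9806]
Step 6: x=[7.3188] v=[-0.7475]
Step 7: x=[7.1988] v=[-0.4001]
Step 8: x=[7.2014] v=[0.0085]
First v>=0 after going negative at step 8, time=2.4000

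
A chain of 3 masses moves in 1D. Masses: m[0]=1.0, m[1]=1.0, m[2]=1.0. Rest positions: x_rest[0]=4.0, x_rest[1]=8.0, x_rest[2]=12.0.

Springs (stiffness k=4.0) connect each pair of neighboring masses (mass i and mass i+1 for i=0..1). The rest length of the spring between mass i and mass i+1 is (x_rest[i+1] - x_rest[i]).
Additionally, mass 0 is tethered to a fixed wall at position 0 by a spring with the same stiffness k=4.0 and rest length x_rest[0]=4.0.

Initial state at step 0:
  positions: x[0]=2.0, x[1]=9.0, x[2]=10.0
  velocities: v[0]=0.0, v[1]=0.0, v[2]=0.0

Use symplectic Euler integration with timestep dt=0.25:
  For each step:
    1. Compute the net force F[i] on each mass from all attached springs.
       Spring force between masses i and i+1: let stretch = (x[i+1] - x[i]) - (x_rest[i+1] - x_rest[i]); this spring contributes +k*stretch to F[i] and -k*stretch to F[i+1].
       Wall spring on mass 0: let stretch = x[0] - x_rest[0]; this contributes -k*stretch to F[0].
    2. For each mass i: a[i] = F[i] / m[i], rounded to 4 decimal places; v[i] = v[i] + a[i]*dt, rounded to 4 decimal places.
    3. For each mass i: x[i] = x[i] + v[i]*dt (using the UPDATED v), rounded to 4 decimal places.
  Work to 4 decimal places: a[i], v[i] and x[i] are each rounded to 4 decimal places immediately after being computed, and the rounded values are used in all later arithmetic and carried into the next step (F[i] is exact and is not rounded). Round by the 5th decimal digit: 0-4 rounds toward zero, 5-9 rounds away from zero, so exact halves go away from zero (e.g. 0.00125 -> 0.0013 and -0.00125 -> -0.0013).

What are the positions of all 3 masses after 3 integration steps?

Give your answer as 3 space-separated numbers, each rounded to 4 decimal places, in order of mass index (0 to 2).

Step 0: x=[2.0000 9.0000 10.0000] v=[0.0000 0.0000 0.0000]
Step 1: x=[3.2500 7.5000 10.7500] v=[5.0000 -6.0000 3.0000]
Step 2: x=[4.7500 5.7500 11.6875] v=[6.0000 -7.0000 3.7500]
Step 3: x=[5.3125 5.2344 12.1406] v=[2.2500 -2.0625 1.8125]

Answer: 5.3125 5.2344 12.1406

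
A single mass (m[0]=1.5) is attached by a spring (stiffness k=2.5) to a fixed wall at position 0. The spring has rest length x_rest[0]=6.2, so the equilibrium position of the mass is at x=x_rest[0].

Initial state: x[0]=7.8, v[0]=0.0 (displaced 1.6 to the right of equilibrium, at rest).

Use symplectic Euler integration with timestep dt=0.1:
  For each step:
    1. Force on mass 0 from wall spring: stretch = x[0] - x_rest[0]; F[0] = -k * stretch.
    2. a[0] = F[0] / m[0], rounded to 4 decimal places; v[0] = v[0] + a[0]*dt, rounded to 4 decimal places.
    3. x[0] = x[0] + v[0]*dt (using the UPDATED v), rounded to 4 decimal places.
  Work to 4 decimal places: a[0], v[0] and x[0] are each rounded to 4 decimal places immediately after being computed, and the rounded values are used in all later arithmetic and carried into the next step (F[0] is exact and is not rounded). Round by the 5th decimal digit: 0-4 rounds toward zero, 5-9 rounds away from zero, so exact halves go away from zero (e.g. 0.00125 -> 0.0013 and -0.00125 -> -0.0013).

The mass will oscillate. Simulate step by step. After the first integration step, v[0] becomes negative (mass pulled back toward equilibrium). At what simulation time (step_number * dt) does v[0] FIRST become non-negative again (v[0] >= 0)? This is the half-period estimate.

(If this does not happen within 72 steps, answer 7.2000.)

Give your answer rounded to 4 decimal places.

Step 0: x=[7.8000] v=[0.0000]
Step 1: x=[7.7733] v=[-0.2667]
Step 2: x=[7.7204] v=[-0.5289]
Step 3: x=[7.6422] v=[-0.7823]
Step 4: x=[7.5399] v=[-1.0227]
Step 5: x=[7.4153] v=[-1.2460]
Step 6: x=[7.2704] v=[-1.4486]
Step 7: x=[7.1077] v=[-1.6270]
Step 8: x=[6.9299] v=[-1.7783]
Step 9: x=[6.7399] v=[-1.9000]
Step 10: x=[6.5409] v=[-1.9900]
Step 11: x=[6.3362] v=[-2.0468]
Step 12: x=[6.1293] v=[-2.0695]
Step 13: x=[5.9235] v=[-2.0577]
Step 14: x=[5.7223] v=[-2.0116]
Step 15: x=[5.5291] v=[-1.9320]
Step 16: x=[5.3471] v=[-1.8202]
Step 17: x=[5.1793] v=[-1.6781]
Step 18: x=[5.0285] v=[-1.5080]
Step 19: x=[4.8972] v=[-1.3128]
Step 20: x=[4.7876] v=[-1.0957]
Step 21: x=[4.7016] v=[-0.8603]
Step 22: x=[4.6405] v=[-0.6106]
Step 23: x=[4.6054] v=[-0.3507]
Step 24: x=[4.5969] v=[-0.0849]
Step 25: x=[4.6151] v=[0.1823]
First v>=0 after going negative at step 25, time=2.5000

Answer: 2.5000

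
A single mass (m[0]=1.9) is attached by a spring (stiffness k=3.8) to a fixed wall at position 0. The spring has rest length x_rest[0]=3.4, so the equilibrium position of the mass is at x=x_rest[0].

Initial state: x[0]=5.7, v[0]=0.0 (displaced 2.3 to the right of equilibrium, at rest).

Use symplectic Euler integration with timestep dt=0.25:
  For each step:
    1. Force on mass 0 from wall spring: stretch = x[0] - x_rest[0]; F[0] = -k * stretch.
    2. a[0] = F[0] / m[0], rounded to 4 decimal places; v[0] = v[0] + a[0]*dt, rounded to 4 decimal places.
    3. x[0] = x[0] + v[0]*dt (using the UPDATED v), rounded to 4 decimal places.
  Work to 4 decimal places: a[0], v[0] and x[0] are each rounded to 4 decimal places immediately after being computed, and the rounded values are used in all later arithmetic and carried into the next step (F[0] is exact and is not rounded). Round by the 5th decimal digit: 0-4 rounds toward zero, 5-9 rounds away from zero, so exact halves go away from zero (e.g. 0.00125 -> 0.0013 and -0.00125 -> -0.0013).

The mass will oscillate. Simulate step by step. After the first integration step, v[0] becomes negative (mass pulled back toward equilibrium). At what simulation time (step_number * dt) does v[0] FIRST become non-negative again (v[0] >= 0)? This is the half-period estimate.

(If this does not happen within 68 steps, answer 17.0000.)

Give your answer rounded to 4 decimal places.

Answer: 2.2500

Derivation:
Step 0: x=[5.7000] v=[0.0000]
Step 1: x=[5.4125] v=[-1.1500]
Step 2: x=[4.8734] v=[-2.1563]
Step 3: x=[4.1502] v=[-2.8930]
Step 4: x=[3.3332] v=[-3.2681]
Step 5: x=[2.5245] v=[-3.2347]
Step 6: x=[1.8253] v=[-2.7970]
Step 7: x=[1.3229] v=[-2.0097]
Step 8: x=[1.0801] v=[-0.9712]
Step 9: x=[1.1273] v=[0.1888]
First v>=0 after going negative at step 9, time=2.2500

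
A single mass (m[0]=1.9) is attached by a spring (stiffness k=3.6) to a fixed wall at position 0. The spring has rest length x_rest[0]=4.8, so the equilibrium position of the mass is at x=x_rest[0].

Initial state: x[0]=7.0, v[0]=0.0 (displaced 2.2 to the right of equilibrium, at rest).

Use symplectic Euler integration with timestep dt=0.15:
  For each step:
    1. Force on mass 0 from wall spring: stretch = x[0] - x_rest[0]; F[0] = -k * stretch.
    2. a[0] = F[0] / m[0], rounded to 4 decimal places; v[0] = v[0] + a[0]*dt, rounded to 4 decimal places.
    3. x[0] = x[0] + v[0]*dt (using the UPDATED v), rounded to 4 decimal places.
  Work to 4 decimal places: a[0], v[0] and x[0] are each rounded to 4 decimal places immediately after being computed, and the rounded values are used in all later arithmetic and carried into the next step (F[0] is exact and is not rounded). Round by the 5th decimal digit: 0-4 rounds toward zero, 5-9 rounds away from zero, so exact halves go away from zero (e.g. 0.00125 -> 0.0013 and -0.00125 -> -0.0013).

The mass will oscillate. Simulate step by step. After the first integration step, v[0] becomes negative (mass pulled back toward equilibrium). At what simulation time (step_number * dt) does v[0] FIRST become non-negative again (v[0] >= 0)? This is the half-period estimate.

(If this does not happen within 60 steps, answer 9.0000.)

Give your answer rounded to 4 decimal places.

Answer: 2.4000

Derivation:
Step 0: x=[7.0000] v=[0.0000]
Step 1: x=[6.9062] v=[-0.6253]
Step 2: x=[6.7226] v=[-1.2239]
Step 3: x=[6.4571] v=[-1.7703]
Step 4: x=[6.1209] v=[-2.2413]
Step 5: x=[5.7284] v=[-2.6167]
Step 6: x=[5.2963] v=[-2.8806]
Step 7: x=[4.8430] v=[-3.0217]
Step 8: x=[4.3879] v=[-3.0339]
Step 9: x=[3.9504] v=[-2.9168]
Step 10: x=[3.5491] v=[-2.6753]
Step 11: x=[3.2011] v=[-2.3198]
Step 12: x=[2.9213] v=[-1.8654]
Step 13: x=[2.7216] v=[-1.3315]
Step 14: x=[2.6105] v=[-0.7408]
Step 15: x=[2.5927] v=[-0.1185]
Step 16: x=[2.6690] v=[0.5088]
First v>=0 after going negative at step 16, time=2.4000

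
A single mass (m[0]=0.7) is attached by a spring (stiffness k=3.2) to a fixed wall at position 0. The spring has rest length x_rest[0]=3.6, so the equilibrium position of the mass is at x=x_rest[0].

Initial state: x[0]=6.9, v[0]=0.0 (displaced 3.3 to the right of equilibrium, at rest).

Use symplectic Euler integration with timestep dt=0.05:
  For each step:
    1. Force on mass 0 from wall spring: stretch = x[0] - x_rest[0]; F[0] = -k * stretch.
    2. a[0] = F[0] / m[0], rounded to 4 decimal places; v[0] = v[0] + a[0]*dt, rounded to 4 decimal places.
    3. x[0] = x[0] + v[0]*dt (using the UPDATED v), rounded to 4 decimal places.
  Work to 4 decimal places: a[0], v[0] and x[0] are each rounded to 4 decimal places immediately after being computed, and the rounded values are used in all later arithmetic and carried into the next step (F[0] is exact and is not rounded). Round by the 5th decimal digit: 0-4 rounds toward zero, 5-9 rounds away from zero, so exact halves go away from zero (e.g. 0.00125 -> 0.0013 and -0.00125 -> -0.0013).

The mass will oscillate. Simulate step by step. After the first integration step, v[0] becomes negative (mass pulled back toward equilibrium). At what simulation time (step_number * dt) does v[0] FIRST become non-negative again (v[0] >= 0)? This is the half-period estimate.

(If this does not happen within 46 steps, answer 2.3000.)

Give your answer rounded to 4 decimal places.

Step 0: x=[6.9000] v=[0.0000]
Step 1: x=[6.8623] v=[-0.7543]
Step 2: x=[6.7873] v=[-1.5000]
Step 3: x=[6.6759] v=[-2.2285]
Step 4: x=[6.5293] v=[-2.9316]
Step 5: x=[6.3492] v=[-3.6012]
Step 6: x=[6.1377] v=[-4.2296]
Step 7: x=[5.8972] v=[-4.8096]
Step 8: x=[5.6305] v=[-5.3347]
Step 9: x=[5.3406] v=[-5.7988]
Step 10: x=[5.0308] v=[-6.1967]
Step 11: x=[4.7046] v=[-6.5237]
Step 12: x=[4.3658] v=[-6.7762]
Step 13: x=[4.0182] v=[-6.9512]
Step 14: x=[3.6659] v=[-7.0468]
Step 15: x=[3.3128] v=[-7.0619]
Step 16: x=[2.9630] v=[-6.9963]
Step 17: x=[2.6205] v=[-6.8507]
Step 18: x=[2.2892] v=[-6.6268]
Step 19: x=[1.9728] v=[-6.3272]
Step 20: x=[1.6750] v=[-5.9553]
Step 21: x=[1.3992] v=[-5.5153]
Step 22: x=[1.1486] v=[-5.0123]
Step 23: x=[0.9260] v=[-4.4520]
Step 24: x=[0.7340] v=[-3.8408]
Step 25: x=[0.5747] v=[-3.1857]
Step 26: x=[0.4500] v=[-2.4942]
Step 27: x=[0.3613] v=[-1.7742]
Step 28: x=[0.3096] v=[-1.0339]
Step 29: x=[0.2955] v=[-0.2818]
Step 30: x=[0.3192] v=[0.4735]
First v>=0 after going negative at step 30, time=1.5000

Answer: 1.5000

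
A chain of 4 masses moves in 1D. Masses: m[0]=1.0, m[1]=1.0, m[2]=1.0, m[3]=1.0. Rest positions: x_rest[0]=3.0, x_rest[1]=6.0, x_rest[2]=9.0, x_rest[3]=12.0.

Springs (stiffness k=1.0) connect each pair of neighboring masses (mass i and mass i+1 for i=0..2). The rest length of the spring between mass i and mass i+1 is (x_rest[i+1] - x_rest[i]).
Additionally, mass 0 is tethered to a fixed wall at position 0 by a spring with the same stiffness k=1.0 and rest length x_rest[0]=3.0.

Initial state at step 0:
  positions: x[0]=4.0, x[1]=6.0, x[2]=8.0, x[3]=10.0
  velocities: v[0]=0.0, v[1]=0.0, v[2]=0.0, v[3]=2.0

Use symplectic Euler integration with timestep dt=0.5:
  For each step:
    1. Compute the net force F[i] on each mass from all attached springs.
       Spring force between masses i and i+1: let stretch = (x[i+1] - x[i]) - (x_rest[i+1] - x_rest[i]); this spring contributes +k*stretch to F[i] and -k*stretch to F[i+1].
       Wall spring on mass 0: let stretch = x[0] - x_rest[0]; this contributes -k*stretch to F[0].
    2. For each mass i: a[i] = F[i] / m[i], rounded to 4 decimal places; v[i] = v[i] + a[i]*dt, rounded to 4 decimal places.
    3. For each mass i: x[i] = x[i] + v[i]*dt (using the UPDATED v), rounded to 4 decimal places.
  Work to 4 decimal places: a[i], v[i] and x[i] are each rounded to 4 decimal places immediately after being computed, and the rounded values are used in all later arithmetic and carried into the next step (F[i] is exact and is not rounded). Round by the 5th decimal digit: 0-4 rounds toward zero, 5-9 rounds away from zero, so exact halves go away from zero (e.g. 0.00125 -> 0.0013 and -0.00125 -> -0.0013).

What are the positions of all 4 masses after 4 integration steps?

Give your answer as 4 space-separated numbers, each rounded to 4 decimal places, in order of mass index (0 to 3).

Step 0: x=[4.0000 6.0000 8.0000 10.0000] v=[0.0000 0.0000 0.0000 2.0000]
Step 1: x=[3.5000 6.0000 8.0000 11.2500] v=[-1.0000 0.0000 0.0000 2.5000]
Step 2: x=[2.7500 5.8750 8.3125 12.4375] v=[-1.5000 -0.2500 0.6250 2.3750]
Step 3: x=[2.0938 5.5781 9.0469 13.3438] v=[-1.3125 -0.5938 1.4688 1.8125]
Step 4: x=[1.7852 5.2773 9.9884 13.9259] v=[-0.6173 -0.6016 1.8829 1.1641]

Answer: 1.7852 5.2773 9.9884 13.9259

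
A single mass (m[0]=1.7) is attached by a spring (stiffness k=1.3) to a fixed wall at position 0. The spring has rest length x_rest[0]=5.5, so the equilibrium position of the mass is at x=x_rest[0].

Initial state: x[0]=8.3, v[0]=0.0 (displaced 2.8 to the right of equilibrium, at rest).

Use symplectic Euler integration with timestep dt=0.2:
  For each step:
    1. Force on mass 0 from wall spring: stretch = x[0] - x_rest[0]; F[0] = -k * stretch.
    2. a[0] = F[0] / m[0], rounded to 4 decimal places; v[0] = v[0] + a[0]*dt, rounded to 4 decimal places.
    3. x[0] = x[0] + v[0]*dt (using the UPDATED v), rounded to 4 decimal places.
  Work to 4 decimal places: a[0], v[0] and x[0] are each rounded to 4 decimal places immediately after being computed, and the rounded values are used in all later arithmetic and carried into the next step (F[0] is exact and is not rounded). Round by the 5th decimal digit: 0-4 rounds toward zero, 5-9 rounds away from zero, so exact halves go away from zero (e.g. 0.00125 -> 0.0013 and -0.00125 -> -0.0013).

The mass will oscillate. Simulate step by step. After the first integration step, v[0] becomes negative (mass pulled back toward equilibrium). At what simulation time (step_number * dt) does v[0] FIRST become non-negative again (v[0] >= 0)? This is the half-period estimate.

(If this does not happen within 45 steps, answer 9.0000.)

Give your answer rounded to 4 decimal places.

Answer: 3.6000

Derivation:
Step 0: x=[8.3000] v=[0.0000]
Step 1: x=[8.2144] v=[-0.4282]
Step 2: x=[8.0457] v=[-0.8433]
Step 3: x=[7.7992] v=[-1.2326]
Step 4: x=[7.4824] v=[-1.5842]
Step 5: x=[7.1049] v=[-1.8874]
Step 6: x=[6.6783] v=[-2.1329]
Step 7: x=[6.2157] v=[-2.3131]
Step 8: x=[5.7312] v=[-2.4226]
Step 9: x=[5.2396] v=[-2.4580]
Step 10: x=[4.7560] v=[-2.4182]
Step 11: x=[4.2951] v=[-2.3044]
Step 12: x=[3.8711] v=[-2.1201]
Step 13: x=[3.4969] v=[-1.8710]
Step 14: x=[3.1840] v=[-1.5646]
Step 15: x=[2.9419] v=[-1.2104]
Step 16: x=[2.7781] v=[-0.8192]
Step 17: x=[2.6975] v=[-0.4029]
Step 18: x=[2.7026] v=[0.0257]
First v>=0 after going negative at step 18, time=3.6000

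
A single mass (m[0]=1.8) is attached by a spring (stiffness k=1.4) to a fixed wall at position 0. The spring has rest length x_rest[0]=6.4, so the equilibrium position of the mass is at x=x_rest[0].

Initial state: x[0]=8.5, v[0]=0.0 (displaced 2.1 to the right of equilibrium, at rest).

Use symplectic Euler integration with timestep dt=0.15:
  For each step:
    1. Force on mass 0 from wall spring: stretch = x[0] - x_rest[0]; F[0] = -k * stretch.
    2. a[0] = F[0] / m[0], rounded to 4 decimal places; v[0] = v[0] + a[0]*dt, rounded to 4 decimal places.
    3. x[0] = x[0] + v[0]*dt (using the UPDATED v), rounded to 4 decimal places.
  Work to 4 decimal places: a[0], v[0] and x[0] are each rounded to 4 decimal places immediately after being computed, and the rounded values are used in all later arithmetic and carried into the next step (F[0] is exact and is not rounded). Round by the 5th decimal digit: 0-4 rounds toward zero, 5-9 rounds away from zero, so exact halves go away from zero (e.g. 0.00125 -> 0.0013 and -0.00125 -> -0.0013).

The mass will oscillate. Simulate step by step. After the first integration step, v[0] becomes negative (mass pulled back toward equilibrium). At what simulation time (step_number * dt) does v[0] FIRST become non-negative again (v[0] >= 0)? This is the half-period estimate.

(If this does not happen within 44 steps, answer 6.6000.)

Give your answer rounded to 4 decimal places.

Step 0: x=[8.5000] v=[0.0000]
Step 1: x=[8.4633] v=[-0.2450]
Step 2: x=[8.3904] v=[-0.4857]
Step 3: x=[8.2827] v=[-0.7179]
Step 4: x=[8.1421] v=[-0.9375]
Step 5: x=[7.9710] v=[-1.1408]
Step 6: x=[7.7724] v=[-1.3241]
Step 7: x=[7.5498] v=[-1.4842]
Step 8: x=[7.3071] v=[-1.6183]
Step 9: x=[7.0485] v=[-1.7241]
Step 10: x=[6.7785] v=[-1.7998]
Step 11: x=[6.5019] v=[-1.8440]
Step 12: x=[6.2235] v=[-1.8559]
Step 13: x=[5.9482] v=[-1.8353]
Step 14: x=[5.6808] v=[-1.7826]
Step 15: x=[5.4260] v=[-1.6987]
Step 16: x=[5.1882] v=[-1.5851]
Step 17: x=[4.9716] v=[-1.4437]
Step 18: x=[4.7800] v=[-1.2771]
Step 19: x=[4.6168] v=[-1.0881]
Step 20: x=[4.4848] v=[-0.8801]
Step 21: x=[4.3863] v=[-0.6567]
Step 22: x=[4.3230] v=[-0.4218]
Step 23: x=[4.2961] v=[-0.1795]
Step 24: x=[4.3060] v=[0.0660]
First v>=0 after going negative at step 24, time=3.6000

Answer: 3.6000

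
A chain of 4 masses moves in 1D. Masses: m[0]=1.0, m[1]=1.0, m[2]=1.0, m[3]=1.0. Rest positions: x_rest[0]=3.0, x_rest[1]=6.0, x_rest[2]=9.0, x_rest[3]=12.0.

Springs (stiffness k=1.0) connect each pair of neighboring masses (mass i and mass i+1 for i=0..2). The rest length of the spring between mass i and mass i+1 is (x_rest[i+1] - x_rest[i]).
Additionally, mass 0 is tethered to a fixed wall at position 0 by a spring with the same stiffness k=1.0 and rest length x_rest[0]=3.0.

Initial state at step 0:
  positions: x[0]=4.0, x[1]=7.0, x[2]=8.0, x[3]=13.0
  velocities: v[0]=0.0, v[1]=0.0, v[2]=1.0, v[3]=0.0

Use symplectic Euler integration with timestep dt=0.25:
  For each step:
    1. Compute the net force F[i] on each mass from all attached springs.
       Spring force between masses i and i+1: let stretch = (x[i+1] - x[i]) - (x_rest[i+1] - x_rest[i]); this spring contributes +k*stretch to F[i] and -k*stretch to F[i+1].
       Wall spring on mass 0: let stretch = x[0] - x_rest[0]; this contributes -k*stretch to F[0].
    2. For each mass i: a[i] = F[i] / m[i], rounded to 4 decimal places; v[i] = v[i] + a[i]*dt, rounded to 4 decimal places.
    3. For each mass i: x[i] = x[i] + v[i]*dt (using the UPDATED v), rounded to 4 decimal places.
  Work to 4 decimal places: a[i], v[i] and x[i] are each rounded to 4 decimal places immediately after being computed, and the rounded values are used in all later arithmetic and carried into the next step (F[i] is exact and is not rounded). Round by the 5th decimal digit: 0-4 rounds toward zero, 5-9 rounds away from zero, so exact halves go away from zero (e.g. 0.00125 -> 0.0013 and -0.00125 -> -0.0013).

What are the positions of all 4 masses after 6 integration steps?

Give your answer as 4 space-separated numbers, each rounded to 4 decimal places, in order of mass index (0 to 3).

Step 0: x=[4.0000 7.0000 8.0000 13.0000] v=[0.0000 0.0000 1.0000 0.0000]
Step 1: x=[3.9375 6.8750 8.5000 12.8750] v=[-0.2500 -0.5000 2.0000 -0.5000]
Step 2: x=[3.8125 6.6680 9.1719 12.6641] v=[-0.5000 -0.8281 2.6875 -0.8438]
Step 3: x=[3.6277 6.4390 9.9056 12.4224] v=[-0.7393 -0.9160 2.9346 -0.9669]
Step 4: x=[3.3919 6.2510 10.5799 12.2109] v=[-0.9434 -0.7522 2.6972 -0.8461]
Step 5: x=[3.1228 6.1548 11.0856 12.0849] v=[-1.0766 -0.3848 2.0227 -0.5039]
Step 6: x=[2.8480 6.1773 11.3456 12.0840] v=[-1.0993 0.0899 1.0398 -0.0037]

Answer: 2.8480 6.1773 11.3456 12.0840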